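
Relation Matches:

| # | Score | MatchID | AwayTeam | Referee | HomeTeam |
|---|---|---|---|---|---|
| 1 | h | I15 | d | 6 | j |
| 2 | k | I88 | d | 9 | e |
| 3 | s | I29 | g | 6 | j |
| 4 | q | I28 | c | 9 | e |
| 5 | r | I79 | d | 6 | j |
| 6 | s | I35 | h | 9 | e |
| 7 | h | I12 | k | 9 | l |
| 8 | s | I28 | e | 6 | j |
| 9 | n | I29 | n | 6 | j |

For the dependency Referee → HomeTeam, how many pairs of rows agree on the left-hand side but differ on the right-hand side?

3

Referee=6: all 5 rows agree on HomeTeam — 0 pairs.
Referee=9: violating pairs (2,7), (4,7), (6,7) — 3 pairs.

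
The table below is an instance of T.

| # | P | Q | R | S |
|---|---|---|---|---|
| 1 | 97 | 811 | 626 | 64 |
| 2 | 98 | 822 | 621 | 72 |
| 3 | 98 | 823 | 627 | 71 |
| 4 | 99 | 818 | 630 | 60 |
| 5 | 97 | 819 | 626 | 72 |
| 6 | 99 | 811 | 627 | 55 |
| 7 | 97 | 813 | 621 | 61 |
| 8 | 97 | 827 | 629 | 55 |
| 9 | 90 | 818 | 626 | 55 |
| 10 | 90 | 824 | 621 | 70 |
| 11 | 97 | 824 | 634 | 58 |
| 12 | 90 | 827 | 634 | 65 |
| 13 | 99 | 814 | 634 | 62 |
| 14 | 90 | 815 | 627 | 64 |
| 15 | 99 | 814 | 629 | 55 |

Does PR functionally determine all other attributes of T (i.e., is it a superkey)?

Rows 1 and 5 have the same PR value (P=97, R=626) but are distinct tuples, so PR does not determine every attribute — not a superkey.

No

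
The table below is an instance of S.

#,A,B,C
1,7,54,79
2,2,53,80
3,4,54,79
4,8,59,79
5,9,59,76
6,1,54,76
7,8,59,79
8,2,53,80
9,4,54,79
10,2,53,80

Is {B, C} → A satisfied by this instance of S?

(B=54, C=79): rows 1, 3, 9 → A takes values {7, 4} — violation
(B=53, C=80): rows 2, 8, 10 → A = 2, 2, 2 ✓
(B=59, C=79): rows 4, 7 → A = 8, 8 ✓
(B=59, C=76): row 5 → A = 9 ✓
(B=54, C=76): row 6 → A = 1 ✓
Two rows agree on {B, C} but differ on A, so {B, C} → A does not hold.

No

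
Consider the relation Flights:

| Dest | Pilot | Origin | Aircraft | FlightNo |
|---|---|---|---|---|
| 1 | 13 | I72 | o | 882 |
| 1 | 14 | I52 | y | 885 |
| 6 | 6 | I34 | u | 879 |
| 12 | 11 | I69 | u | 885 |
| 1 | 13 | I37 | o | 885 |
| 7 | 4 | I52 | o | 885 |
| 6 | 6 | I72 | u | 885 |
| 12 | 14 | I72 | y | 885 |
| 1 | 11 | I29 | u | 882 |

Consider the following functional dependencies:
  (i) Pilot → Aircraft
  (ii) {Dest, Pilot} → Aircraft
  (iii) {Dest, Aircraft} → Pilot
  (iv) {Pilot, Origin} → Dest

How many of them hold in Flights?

4

(i) Pilot → Aircraft: every LHS value maps to a single RHS value — holds.
(ii) {Dest, Pilot} → Aircraft: every LHS value maps to a single RHS value — holds.
(iii) {Dest, Aircraft} → Pilot: every LHS value maps to a single RHS value — holds.
(iv) {Pilot, Origin} → Dest: every LHS value maps to a single RHS value — holds.
4 of the 4 dependencies hold.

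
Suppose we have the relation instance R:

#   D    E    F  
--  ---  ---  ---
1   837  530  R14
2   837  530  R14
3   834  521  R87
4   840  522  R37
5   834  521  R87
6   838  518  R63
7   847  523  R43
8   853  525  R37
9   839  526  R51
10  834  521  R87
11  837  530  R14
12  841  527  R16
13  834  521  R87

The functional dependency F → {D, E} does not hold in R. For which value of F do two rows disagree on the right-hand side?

F=R14: rows 1, 2, 11 → {D,E} = (837, 530), (837, 530), (837, 530) ✓
F=R87: rows 3, 5, 10, 13 → {D,E} = (834, 521), (834, 521), (834, 521), (834, 521) ✓
F=R37: rows 4, 8 → {D,E} takes values {(840, 522), (853, 525)} — violation
F=R63: row 6 → {D,E} = (838, 518) ✓
F=R43: row 7 → {D,E} = (847, 523) ✓
F=R51: row 9 → {D,E} = (839, 526) ✓
F=R16: row 12 → {D,E} = (841, 527) ✓
The only F value with inconsistent RHS is F=R37.

R37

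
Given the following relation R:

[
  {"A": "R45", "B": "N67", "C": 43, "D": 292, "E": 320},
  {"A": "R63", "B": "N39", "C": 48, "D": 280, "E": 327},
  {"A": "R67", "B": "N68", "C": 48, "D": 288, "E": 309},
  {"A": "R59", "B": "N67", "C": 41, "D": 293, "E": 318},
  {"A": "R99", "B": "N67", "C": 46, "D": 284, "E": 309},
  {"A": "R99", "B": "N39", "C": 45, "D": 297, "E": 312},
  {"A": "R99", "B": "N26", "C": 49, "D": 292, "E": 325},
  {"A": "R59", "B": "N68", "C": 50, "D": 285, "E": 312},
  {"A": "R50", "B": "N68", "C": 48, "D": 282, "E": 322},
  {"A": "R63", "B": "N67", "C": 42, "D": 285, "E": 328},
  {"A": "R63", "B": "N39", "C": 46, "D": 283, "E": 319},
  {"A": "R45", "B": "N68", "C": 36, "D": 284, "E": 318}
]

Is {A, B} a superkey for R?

No

Two distinct rows share (A=R63, B=N39), so {A, B} does not determine every attribute — not a superkey.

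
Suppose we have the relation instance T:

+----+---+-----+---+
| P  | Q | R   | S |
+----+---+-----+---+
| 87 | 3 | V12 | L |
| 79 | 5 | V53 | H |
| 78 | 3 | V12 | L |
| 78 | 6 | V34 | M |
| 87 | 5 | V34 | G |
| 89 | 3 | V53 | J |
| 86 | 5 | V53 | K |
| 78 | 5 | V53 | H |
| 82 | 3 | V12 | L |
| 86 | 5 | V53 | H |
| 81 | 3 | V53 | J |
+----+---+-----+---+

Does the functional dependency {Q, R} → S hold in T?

(Q=3, R=V12): 3 rows → S = L, L, L ✓
(Q=5, R=V53): 4 rows → S takes values {H, K} — violation
(Q=6, R=V34): 1 row → S = M ✓
(Q=5, R=V34): 1 row → S = G ✓
(Q=3, R=V53): 2 rows → S = J, J ✓
Two rows agree on {Q, R} but differ on S, so {Q, R} → S does not hold.

No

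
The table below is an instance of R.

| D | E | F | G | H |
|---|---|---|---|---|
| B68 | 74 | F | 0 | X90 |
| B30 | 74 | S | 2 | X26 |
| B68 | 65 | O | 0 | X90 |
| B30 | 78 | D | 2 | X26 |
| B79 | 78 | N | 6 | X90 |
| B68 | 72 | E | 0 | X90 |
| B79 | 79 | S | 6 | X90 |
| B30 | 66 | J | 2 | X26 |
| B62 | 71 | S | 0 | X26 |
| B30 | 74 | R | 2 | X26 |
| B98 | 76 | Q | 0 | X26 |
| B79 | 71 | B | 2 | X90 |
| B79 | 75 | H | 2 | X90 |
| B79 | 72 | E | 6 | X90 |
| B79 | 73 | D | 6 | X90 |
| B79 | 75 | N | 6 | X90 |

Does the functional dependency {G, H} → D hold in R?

(G=0, H=X90): 3 rows → D = B68, B68, B68 ✓
(G=2, H=X26): 4 rows → D = B30, B30, B30, B30 ✓
(G=6, H=X90): 5 rows → D = B79, B79, B79, B79, B79 ✓
(G=0, H=X26): 2 rows → D takes values {B62, B98} — violation
(G=2, H=X90): 2 rows → D = B79, B79 ✓
Two rows agree on {G, H} but differ on D, so {G, H} → D does not hold.

No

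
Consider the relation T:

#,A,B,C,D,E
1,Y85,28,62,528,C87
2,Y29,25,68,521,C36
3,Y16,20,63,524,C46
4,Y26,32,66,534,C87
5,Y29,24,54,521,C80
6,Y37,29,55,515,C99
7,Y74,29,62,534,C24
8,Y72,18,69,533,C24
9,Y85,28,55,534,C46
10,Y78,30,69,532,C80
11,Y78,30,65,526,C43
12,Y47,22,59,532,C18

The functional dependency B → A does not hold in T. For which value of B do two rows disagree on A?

29

B=28: rows 1, 9 → A = Y85, Y85 ✓
B=25: row 2 → A = Y29 ✓
B=20: row 3 → A = Y16 ✓
B=32: row 4 → A = Y26 ✓
B=24: row 5 → A = Y29 ✓
B=29: rows 6, 7 → A takes values {Y37, Y74} — violation
B=18: row 8 → A = Y72 ✓
B=30: rows 10, 11 → A = Y78, Y78 ✓
B=22: row 12 → A = Y47 ✓
The only B value with inconsistent A is B=29.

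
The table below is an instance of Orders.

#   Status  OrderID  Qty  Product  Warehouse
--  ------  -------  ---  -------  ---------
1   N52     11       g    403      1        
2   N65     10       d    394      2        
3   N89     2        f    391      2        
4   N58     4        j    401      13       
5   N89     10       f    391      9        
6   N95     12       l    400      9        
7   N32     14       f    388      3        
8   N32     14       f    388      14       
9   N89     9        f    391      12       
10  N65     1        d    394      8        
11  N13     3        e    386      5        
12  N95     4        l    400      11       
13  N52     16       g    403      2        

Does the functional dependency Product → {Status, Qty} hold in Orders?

Product=403: rows 1, 13 → {Status,Qty} = (N52, g), (N52, g) ✓
Product=394: rows 2, 10 → {Status,Qty} = (N65, d), (N65, d) ✓
Product=391: rows 3, 5, 9 → {Status,Qty} = (N89, f), (N89, f), (N89, f) ✓
Product=401: row 4 → {Status,Qty} = (N58, j) ✓
Product=400: rows 6, 12 → {Status,Qty} = (N95, l), (N95, l) ✓
Product=388: rows 7, 8 → {Status,Qty} = (N32, f), (N32, f) ✓
Product=386: row 11 → {Status,Qty} = (N13, e) ✓
Every Product value is associated with a single {Status, Qty} value, so Product → {Status, Qty} holds.

Yes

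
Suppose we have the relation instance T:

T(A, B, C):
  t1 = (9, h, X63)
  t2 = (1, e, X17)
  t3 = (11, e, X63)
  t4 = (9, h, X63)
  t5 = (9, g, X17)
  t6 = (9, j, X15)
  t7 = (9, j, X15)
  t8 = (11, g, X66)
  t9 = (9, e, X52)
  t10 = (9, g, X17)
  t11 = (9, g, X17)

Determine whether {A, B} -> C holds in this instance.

Yes

(A=9, B=h): rows 1, 4 → C = X63, X63 ✓
(A=1, B=e): row 2 → C = X17 ✓
(A=11, B=e): row 3 → C = X63 ✓
(A=9, B=g): rows 5, 10, 11 → C = X17, X17, X17 ✓
(A=9, B=j): rows 6, 7 → C = X15, X15 ✓
(A=11, B=g): row 8 → C = X66 ✓
(A=9, B=e): row 9 → C = X52 ✓
Every {A, B} value is associated with a single C value, so {A, B} -> C holds.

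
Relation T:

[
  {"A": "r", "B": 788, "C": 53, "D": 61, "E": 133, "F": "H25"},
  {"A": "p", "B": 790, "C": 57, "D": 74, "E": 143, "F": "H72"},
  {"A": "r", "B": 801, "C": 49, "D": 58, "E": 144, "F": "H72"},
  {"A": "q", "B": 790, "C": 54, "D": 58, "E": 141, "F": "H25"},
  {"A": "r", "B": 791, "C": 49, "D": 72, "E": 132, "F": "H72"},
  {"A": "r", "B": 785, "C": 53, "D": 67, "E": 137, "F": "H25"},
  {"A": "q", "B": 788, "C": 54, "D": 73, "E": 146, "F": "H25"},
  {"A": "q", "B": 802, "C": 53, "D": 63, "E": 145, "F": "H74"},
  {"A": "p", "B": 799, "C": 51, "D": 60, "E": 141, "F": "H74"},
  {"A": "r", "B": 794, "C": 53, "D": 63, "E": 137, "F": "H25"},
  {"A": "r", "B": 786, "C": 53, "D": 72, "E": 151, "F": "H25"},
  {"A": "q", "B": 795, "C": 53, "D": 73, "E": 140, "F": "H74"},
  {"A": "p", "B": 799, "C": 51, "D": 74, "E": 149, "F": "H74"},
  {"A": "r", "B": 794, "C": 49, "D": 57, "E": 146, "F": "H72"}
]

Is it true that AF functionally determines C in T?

Yes

(A=r, F=H25): 4 rows → C = 53, 53, 53, 53 ✓
(A=p, F=H72): 1 row → C = 57 ✓
(A=r, F=H72): 3 rows → C = 49, 49, 49 ✓
(A=q, F=H25): 2 rows → C = 54, 54 ✓
(A=q, F=H74): 2 rows → C = 53, 53 ✓
(A=p, F=H74): 2 rows → C = 51, 51 ✓
Every AF value is associated with a single C value, so AF -> C holds.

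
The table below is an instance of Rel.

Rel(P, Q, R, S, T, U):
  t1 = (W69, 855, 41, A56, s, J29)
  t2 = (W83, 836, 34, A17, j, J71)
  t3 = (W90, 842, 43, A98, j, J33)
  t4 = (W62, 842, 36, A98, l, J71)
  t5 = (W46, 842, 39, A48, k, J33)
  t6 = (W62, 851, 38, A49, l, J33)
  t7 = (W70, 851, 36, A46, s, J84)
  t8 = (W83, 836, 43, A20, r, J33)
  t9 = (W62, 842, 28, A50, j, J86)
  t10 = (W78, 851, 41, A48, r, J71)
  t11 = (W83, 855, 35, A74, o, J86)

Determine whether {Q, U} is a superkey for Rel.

No

Rows 3 and 5 have the same {Q, U} value (Q=842, U=J33) but are distinct tuples, so {Q, U} does not determine every attribute — not a superkey.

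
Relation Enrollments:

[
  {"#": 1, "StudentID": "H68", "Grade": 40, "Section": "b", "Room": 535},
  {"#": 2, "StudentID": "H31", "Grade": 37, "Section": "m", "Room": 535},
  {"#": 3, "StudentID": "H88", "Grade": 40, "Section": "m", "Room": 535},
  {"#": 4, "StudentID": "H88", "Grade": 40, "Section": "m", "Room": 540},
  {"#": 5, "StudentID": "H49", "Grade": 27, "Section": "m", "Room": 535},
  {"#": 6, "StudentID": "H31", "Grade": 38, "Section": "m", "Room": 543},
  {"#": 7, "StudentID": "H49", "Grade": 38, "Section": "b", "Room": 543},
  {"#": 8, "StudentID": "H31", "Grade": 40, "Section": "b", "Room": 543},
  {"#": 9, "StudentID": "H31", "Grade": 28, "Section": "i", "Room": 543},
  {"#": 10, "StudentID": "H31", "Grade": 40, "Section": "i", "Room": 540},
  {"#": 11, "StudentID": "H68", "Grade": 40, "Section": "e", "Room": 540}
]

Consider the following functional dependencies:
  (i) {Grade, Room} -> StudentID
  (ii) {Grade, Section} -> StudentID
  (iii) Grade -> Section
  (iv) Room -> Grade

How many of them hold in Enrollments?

(i) {Grade, Room} -> StudentID: (Grade=40, Room=535): rows 1, 3 → StudentID takes values {H68, H88} — violation; (Grade=40, Room=540): rows 4, 10, 11 → StudentID takes values {H88, H31, H68} — violation; (Grade=38, Room=543): rows 6, 7 → StudentID takes values {H31, H49} — violation — fails.
(ii) {Grade, Section} -> StudentID: (Grade=40, Section=b): rows 1, 8 → StudentID takes values {H68, H31} — violation — fails.
(iii) Grade -> Section: Grade=40: rows 1, 3, 4, 8, 10, 11 → Section takes values {b, m, i, e} — violation; Grade=38: rows 6, 7 → Section takes values {m, b} — violation — fails.
(iv) Room -> Grade: Room=535: rows 1, 2, 3, 5 → Grade takes values {40, 37, 27} — violation; Room=543: rows 6, 7, 8, 9 → Grade takes values {38, 40, 28} — violation — fails.
None of the 4 dependencies hold.

0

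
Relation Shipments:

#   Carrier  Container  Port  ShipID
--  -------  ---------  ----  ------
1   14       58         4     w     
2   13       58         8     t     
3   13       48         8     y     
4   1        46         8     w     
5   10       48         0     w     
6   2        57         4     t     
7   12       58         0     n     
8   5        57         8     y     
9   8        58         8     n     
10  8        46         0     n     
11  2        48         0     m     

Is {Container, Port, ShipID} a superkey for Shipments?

Yes

All 11 rows have distinct {Container, Port, ShipID} values, so {Container, Port, ShipID} → (all attributes) holds and {Container, Port, ShipID} is a superkey.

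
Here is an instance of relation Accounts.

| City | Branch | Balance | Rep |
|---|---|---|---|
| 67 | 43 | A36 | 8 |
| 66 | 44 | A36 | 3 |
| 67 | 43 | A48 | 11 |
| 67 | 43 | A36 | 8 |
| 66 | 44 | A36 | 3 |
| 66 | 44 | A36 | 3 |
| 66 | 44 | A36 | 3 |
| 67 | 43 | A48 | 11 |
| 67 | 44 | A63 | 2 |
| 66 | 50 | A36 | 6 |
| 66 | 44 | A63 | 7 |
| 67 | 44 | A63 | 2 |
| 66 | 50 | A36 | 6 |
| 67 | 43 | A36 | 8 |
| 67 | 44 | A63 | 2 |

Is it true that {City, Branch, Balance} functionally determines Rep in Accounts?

(City=67, Branch=43, Balance=A36): 3 rows → Rep = 8, 8, 8 ✓
(City=66, Branch=44, Balance=A36): 4 rows → Rep = 3, 3, 3, 3 ✓
(City=67, Branch=43, Balance=A48): 2 rows → Rep = 11, 11 ✓
(City=67, Branch=44, Balance=A63): 3 rows → Rep = 2, 2, 2 ✓
(City=66, Branch=50, Balance=A36): 2 rows → Rep = 6, 6 ✓
(City=66, Branch=44, Balance=A63): 1 row → Rep = 7 ✓
Every {City, Branch, Balance} value is associated with a single Rep value, so {City, Branch, Balance} → Rep holds.

Yes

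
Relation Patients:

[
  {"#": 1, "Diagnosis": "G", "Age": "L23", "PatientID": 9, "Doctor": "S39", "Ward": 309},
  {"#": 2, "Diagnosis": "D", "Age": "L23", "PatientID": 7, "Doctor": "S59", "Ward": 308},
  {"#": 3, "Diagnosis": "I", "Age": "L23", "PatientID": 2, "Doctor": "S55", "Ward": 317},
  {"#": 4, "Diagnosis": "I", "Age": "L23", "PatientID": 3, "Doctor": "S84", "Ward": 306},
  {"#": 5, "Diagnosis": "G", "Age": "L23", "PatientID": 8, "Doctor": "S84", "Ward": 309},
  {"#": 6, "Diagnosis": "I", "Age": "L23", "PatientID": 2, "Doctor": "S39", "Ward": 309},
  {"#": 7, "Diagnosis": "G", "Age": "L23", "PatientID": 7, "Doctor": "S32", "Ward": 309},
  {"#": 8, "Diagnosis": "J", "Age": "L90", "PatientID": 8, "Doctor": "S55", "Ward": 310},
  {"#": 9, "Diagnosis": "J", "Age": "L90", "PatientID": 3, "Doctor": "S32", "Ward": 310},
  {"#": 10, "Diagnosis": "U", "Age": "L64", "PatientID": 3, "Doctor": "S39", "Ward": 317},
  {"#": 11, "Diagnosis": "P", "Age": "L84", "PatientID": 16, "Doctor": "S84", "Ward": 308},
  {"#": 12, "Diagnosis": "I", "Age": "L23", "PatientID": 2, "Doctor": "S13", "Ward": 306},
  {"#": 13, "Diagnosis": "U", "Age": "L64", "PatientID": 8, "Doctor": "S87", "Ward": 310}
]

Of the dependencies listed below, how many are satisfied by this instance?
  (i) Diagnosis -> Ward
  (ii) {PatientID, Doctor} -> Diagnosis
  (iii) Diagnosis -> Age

2

(i) Diagnosis -> Ward: Diagnosis=I: rows 3, 4, 6, 12 → Ward takes values {317, 306, 309} — violation; Diagnosis=U: rows 10, 13 → Ward takes values {317, 310} — violation — fails.
(ii) {PatientID, Doctor} -> Diagnosis: every LHS value maps to a single RHS value — holds.
(iii) Diagnosis -> Age: every LHS value maps to a single RHS value — holds.
2 of the 3 dependencies hold.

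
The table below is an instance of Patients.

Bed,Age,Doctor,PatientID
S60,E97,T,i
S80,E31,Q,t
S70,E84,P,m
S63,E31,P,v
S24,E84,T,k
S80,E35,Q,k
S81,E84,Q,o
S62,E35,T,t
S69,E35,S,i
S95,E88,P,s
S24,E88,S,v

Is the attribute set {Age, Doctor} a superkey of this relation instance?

All 11 rows have distinct {Age, Doctor} values, so {Age, Doctor} → (all attributes) holds and {Age, Doctor} is a superkey.

Yes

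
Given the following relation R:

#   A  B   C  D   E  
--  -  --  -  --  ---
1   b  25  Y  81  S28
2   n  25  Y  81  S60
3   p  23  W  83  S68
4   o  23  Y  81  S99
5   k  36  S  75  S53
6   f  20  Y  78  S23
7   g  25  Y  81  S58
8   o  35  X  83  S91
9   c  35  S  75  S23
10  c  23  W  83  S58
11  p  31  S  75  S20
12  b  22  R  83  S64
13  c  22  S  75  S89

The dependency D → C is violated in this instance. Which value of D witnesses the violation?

D=81: rows 1, 2, 4, 7 → C = Y, Y, Y, Y ✓
D=83: rows 3, 8, 10, 12 → C takes values {W, X, R} — violation
D=75: rows 5, 9, 11, 13 → C = S, S, S, S ✓
D=78: row 6 → C = Y ✓
The only D value with inconsistent C is D=83.

83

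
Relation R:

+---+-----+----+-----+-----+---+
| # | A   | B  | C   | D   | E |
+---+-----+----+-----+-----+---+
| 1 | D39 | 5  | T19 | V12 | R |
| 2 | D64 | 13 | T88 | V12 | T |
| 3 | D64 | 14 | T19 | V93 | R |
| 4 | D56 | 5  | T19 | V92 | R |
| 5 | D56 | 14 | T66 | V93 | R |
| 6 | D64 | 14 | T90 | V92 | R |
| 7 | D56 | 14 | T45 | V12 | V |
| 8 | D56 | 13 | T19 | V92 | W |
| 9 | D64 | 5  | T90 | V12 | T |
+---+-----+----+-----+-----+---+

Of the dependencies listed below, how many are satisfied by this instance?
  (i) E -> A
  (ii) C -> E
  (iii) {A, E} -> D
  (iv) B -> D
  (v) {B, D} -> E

(i) E -> A: E=R: rows 1, 3, 4, 5, 6 → A takes values {D39, D64, D56} — violation — fails.
(ii) C -> E: C=T19: rows 1, 3, 4, 8 → E takes values {R, W} — violation; C=T90: rows 6, 9 → E takes values {R, T} — violation — fails.
(iii) {A, E} -> D: (A=D64, E=R): rows 3, 6 → D takes values {V93, V92} — violation; (A=D56, E=R): rows 4, 5 → D takes values {V92, V93} — violation — fails.
(iv) B -> D: B=5: rows 1, 4, 9 → D takes values {V12, V92} — violation; B=13: rows 2, 8 → D takes values {V12, V92} — violation; B=14: rows 3, 5, 6, 7 → D takes values {V93, V92, V12} — violation — fails.
(v) {B, D} -> E: (B=5, D=V12): rows 1, 9 → E takes values {R, T} — violation — fails.
None of the 5 dependencies hold.

0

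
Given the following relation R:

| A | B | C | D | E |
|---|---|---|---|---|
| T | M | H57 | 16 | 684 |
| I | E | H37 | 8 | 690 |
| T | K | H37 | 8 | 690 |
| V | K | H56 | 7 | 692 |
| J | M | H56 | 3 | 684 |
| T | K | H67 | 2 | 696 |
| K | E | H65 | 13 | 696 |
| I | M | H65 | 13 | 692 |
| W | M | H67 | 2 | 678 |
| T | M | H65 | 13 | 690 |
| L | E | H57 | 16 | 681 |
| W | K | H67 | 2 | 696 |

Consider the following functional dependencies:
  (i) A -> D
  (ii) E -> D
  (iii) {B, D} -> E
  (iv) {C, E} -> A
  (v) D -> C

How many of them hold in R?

(i) A -> D: A=T: 4 rows → D takes values {16, 8, 2, 13} — violation; A=I: 2 rows → D takes values {8, 13} — violation — fails.
(ii) E -> D: E=684: 2 rows → D takes values {16, 3} — violation; E=690: 3 rows → D takes values {8, 13} — violation; E=692: 2 rows → D takes values {7, 13} — violation; E=696: 3 rows → D takes values {2, 13} — violation — fails.
(iii) {B, D} -> E: (B=M, D=13): 2 rows → E takes values {692, 690} — violation — fails.
(iv) {C, E} -> A: (C=H37, E=690): 2 rows → A takes values {I, T} — violation; (C=H67, E=696): 2 rows → A takes values {T, W} — violation — fails.
(v) D -> C: every LHS value maps to a single RHS value — holds.
1 of the 5 dependencies holds.

1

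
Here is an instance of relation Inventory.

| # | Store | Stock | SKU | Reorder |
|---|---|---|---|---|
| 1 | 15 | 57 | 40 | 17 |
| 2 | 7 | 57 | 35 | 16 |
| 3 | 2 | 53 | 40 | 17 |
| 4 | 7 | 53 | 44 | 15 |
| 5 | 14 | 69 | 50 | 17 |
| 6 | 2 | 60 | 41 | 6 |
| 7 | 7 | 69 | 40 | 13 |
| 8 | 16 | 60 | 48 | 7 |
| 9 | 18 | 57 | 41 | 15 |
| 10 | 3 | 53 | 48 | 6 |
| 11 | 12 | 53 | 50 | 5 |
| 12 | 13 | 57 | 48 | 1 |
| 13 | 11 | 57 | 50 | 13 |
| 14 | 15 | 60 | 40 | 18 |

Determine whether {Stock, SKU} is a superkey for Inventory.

All 14 rows have distinct {Stock, SKU} values, so {Stock, SKU} → (all attributes) holds and {Stock, SKU} is a superkey.

Yes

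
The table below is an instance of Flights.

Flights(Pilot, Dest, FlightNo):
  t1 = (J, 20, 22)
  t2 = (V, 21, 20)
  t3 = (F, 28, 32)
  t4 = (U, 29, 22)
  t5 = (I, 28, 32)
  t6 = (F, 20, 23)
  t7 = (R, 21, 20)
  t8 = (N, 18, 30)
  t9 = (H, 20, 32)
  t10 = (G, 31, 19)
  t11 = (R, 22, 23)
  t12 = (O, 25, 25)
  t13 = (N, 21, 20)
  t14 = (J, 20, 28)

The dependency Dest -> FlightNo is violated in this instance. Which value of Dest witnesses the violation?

20

Dest=20: rows 1, 6, 9, 14 → FlightNo takes values {22, 23, 32, 28} — violation
Dest=21: rows 2, 7, 13 → FlightNo = 20, 20, 20 ✓
Dest=28: rows 3, 5 → FlightNo = 32, 32 ✓
Dest=29: row 4 → FlightNo = 22 ✓
Dest=18: row 8 → FlightNo = 30 ✓
Dest=31: row 10 → FlightNo = 19 ✓
Dest=22: row 11 → FlightNo = 23 ✓
Dest=25: row 12 → FlightNo = 25 ✓
The only Dest value with inconsistent FlightNo is Dest=20.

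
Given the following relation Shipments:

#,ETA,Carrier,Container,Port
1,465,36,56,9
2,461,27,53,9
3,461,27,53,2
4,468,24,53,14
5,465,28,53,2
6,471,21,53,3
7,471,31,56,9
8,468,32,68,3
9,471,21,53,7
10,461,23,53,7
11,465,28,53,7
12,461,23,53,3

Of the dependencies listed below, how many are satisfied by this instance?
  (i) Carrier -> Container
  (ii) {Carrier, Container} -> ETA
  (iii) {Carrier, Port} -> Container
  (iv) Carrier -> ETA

(i) Carrier -> Container: every LHS value maps to a single RHS value — holds.
(ii) {Carrier, Container} -> ETA: every LHS value maps to a single RHS value — holds.
(iii) {Carrier, Port} -> Container: every LHS value maps to a single RHS value — holds.
(iv) Carrier -> ETA: every LHS value maps to a single RHS value — holds.
4 of the 4 dependencies hold.

4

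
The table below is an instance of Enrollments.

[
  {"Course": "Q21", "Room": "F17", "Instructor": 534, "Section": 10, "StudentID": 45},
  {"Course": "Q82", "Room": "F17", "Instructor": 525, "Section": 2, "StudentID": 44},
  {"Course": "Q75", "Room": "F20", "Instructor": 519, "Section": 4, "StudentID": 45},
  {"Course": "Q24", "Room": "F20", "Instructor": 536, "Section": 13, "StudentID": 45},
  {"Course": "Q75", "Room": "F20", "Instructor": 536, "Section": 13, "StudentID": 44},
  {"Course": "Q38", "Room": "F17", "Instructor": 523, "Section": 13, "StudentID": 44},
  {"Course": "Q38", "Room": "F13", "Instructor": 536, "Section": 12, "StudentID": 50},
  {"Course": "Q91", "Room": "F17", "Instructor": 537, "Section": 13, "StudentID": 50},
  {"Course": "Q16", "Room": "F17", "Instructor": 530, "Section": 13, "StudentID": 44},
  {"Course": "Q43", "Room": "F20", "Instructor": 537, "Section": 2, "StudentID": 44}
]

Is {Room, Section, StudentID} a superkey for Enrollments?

Two distinct rows share (Room=F17, Section=13, StudentID=44), so {Room, Section, StudentID} does not determine every attribute — not a superkey.

No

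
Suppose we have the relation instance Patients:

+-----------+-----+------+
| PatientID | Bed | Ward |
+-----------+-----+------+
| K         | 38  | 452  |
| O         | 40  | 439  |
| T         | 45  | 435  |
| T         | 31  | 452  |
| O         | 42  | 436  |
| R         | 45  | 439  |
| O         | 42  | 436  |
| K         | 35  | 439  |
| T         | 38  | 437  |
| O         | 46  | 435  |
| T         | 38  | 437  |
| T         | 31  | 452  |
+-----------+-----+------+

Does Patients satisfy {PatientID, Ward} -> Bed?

(PatientID=K, Ward=452): 1 row → Bed = 38 ✓
(PatientID=O, Ward=439): 1 row → Bed = 40 ✓
(PatientID=T, Ward=435): 1 row → Bed = 45 ✓
(PatientID=T, Ward=452): 2 rows → Bed = 31, 31 ✓
(PatientID=O, Ward=436): 2 rows → Bed = 42, 42 ✓
(PatientID=R, Ward=439): 1 row → Bed = 45 ✓
(PatientID=K, Ward=439): 1 row → Bed = 35 ✓
(PatientID=T, Ward=437): 2 rows → Bed = 38, 38 ✓
(PatientID=O, Ward=435): 1 row → Bed = 46 ✓
Every {PatientID, Ward} value is associated with a single Bed value, so {PatientID, Ward} -> Bed holds.

Yes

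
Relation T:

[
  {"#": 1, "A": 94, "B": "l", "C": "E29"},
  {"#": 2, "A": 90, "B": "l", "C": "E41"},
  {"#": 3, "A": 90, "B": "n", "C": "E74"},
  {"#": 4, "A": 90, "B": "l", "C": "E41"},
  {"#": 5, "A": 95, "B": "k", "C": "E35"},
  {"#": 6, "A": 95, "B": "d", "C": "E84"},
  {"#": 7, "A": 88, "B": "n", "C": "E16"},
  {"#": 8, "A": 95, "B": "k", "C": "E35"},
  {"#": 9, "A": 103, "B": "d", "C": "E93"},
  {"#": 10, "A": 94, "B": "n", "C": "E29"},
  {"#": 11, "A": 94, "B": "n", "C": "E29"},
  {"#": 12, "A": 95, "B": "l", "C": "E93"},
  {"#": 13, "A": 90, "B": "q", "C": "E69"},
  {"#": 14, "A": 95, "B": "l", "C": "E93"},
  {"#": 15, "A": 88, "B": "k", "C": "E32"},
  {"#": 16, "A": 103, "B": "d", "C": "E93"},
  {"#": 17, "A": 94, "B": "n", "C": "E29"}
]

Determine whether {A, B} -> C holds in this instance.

(A=94, B=l): row 1 → C = E29 ✓
(A=90, B=l): rows 2, 4 → C = E41, E41 ✓
(A=90, B=n): row 3 → C = E74 ✓
(A=95, B=k): rows 5, 8 → C = E35, E35 ✓
(A=95, B=d): row 6 → C = E84 ✓
(A=88, B=n): row 7 → C = E16 ✓
(A=103, B=d): rows 9, 16 → C = E93, E93 ✓
(A=94, B=n): rows 10, 11, 17 → C = E29, E29, E29 ✓
(A=95, B=l): rows 12, 14 → C = E93, E93 ✓
(A=90, B=q): row 13 → C = E69 ✓
(A=88, B=k): row 15 → C = E32 ✓
Every {A, B} value is associated with a single C value, so {A, B} -> C holds.

Yes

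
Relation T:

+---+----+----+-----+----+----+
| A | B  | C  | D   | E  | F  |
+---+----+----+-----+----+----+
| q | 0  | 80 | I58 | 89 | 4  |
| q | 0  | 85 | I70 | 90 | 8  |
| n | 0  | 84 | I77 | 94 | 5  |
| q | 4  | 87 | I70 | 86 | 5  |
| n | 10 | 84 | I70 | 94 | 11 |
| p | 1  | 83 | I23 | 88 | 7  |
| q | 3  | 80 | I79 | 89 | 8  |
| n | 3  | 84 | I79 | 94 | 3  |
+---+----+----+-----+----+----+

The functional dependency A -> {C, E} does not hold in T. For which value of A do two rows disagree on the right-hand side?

q

A=q: 4 rows → {C,E} takes values {(80, 89), (85, 90), (87, 86)} — violation
A=n: 3 rows → {C,E} = (84, 94), (84, 94), (84, 94) ✓
A=p: 1 row → {C,E} = (83, 88) ✓
The only A value with inconsistent RHS is A=q.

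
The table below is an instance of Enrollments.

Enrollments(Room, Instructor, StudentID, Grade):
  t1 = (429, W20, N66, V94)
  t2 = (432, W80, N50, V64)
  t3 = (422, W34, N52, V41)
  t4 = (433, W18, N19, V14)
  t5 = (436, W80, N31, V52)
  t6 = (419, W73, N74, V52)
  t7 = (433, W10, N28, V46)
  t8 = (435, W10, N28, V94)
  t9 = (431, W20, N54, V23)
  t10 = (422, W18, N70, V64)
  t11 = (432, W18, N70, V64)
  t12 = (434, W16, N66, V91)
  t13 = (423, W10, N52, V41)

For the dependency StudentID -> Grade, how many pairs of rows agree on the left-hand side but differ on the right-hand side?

2

StudentID=N66: violating pairs (1,12) — 1 pair.
StudentID=N52: all 2 rows agree on Grade — 0 pairs.
StudentID=N28: violating pairs (7,8) — 1 pair.
StudentID=N70: all 2 rows agree on Grade — 0 pairs.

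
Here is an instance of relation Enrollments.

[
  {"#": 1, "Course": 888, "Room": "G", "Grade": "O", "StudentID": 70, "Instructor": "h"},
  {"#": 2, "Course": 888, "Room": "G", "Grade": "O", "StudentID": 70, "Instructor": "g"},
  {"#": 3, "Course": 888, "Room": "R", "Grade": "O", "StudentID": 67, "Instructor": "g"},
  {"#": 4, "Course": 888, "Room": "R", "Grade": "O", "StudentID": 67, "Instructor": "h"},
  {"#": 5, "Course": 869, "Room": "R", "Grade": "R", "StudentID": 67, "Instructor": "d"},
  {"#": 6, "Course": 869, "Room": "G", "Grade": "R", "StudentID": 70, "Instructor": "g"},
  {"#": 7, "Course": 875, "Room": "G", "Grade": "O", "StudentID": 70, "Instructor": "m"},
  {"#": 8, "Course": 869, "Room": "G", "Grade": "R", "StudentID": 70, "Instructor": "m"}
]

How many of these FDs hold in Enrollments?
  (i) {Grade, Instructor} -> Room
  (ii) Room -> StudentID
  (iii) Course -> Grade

(i) {Grade, Instructor} -> Room: (Grade=O, Instructor=h): rows 1, 4 → Room takes values {G, R} — violation; (Grade=O, Instructor=g): rows 2, 3 → Room takes values {G, R} — violation — fails.
(ii) Room -> StudentID: every LHS value maps to a single RHS value — holds.
(iii) Course -> Grade: every LHS value maps to a single RHS value — holds.
2 of the 3 dependencies hold.

2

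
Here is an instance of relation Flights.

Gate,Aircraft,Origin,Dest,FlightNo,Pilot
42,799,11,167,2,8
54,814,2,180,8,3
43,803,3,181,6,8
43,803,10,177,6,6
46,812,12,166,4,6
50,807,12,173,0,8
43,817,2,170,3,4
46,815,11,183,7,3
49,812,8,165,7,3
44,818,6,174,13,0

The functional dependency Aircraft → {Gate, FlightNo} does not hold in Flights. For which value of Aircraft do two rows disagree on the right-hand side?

Aircraft=799: 1 row → {Gate,FlightNo} = (42, 2) ✓
Aircraft=814: 1 row → {Gate,FlightNo} = (54, 8) ✓
Aircraft=803: 2 rows → {Gate,FlightNo} = (43, 6), (43, 6) ✓
Aircraft=812: 2 rows → {Gate,FlightNo} takes values {(46, 4), (49, 7)} — violation
Aircraft=807: 1 row → {Gate,FlightNo} = (50, 0) ✓
Aircraft=817: 1 row → {Gate,FlightNo} = (43, 3) ✓
Aircraft=815: 1 row → {Gate,FlightNo} = (46, 7) ✓
Aircraft=818: 1 row → {Gate,FlightNo} = (44, 13) ✓
The only Aircraft value with inconsistent RHS is Aircraft=812.

812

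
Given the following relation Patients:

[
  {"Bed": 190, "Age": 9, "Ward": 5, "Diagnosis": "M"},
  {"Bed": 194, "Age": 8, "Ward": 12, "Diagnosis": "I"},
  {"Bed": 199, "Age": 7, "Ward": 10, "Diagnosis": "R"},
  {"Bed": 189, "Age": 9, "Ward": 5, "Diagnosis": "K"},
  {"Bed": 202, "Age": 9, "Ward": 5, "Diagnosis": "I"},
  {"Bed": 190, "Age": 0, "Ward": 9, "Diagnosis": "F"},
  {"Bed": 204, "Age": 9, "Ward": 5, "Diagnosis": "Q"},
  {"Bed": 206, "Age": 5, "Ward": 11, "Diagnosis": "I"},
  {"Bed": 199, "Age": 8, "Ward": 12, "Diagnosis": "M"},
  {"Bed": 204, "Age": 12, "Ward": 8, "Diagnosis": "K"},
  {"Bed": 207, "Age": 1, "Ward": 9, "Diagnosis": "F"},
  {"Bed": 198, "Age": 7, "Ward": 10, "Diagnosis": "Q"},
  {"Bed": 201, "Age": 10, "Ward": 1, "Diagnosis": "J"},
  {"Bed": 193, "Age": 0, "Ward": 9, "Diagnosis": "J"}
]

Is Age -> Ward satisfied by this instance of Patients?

Age=9: 4 rows → Ward = 5, 5, 5, 5 ✓
Age=8: 2 rows → Ward = 12, 12 ✓
Age=7: 2 rows → Ward = 10, 10 ✓
Age=0: 2 rows → Ward = 9, 9 ✓
Age=5: 1 row → Ward = 11 ✓
Age=12: 1 row → Ward = 8 ✓
Age=1: 1 row → Ward = 9 ✓
Age=10: 1 row → Ward = 1 ✓
Every Age value is associated with a single Ward value, so Age -> Ward holds.

Yes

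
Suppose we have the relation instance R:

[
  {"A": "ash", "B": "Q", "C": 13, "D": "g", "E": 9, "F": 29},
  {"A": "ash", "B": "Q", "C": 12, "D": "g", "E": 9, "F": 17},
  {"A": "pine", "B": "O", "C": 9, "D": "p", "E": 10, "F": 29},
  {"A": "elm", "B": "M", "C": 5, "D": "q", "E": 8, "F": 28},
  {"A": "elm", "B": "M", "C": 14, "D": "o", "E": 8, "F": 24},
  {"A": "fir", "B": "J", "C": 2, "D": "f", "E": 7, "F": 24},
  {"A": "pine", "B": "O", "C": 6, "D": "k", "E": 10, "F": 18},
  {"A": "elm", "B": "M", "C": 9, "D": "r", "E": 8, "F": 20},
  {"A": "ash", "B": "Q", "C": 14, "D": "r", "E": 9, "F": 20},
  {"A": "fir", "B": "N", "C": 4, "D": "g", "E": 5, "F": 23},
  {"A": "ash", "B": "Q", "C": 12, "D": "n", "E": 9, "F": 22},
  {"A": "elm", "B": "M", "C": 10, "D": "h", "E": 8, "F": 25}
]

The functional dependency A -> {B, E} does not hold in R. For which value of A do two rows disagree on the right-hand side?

fir

A=ash: 4 rows → {B,E} = (Q, 9), (Q, 9), (Q, 9), (Q, 9) ✓
A=pine: 2 rows → {B,E} = (O, 10), (O, 10) ✓
A=elm: 4 rows → {B,E} = (M, 8), (M, 8), (M, 8), (M, 8) ✓
A=fir: 2 rows → {B,E} takes values {(J, 7), (N, 5)} — violation
The only A value with inconsistent RHS is A=fir.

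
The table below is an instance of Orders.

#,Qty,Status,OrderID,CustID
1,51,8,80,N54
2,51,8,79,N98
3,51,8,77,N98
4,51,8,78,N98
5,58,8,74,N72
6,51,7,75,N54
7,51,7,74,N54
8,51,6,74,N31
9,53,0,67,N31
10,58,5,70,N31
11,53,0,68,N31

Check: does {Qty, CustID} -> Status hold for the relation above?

(Qty=51, CustID=N54): rows 1, 6, 7 → Status takes values {8, 7} — violation
(Qty=51, CustID=N98): rows 2, 3, 4 → Status = 8, 8, 8 ✓
(Qty=58, CustID=N72): row 5 → Status = 8 ✓
(Qty=51, CustID=N31): row 8 → Status = 6 ✓
(Qty=53, CustID=N31): rows 9, 11 → Status = 0, 0 ✓
(Qty=58, CustID=N31): row 10 → Status = 5 ✓
Two rows agree on {Qty, CustID} but differ on Status, so {Qty, CustID} -> Status does not hold.

No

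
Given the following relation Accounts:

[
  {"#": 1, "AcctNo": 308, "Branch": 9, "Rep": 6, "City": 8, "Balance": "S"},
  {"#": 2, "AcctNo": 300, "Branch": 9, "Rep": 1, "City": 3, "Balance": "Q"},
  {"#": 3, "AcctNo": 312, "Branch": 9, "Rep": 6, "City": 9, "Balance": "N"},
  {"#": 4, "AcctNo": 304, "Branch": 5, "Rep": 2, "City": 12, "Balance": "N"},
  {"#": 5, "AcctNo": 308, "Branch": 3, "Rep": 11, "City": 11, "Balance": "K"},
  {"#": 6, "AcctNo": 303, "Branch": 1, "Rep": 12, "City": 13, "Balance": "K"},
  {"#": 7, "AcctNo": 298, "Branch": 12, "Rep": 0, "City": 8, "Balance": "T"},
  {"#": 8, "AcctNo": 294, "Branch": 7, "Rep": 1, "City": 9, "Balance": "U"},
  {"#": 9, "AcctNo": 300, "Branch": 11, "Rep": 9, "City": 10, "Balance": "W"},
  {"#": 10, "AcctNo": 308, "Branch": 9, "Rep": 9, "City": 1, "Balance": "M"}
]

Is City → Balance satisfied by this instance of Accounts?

No

City=8: rows 1, 7 → Balance takes values {S, T} — violation
City=3: row 2 → Balance = Q ✓
City=9: rows 3, 8 → Balance takes values {N, U} — violation
City=12: row 4 → Balance = N ✓
City=11: row 5 → Balance = K ✓
City=13: row 6 → Balance = K ✓
City=10: row 9 → Balance = W ✓
City=1: row 10 → Balance = M ✓
Two rows agree on City but differ on Balance, so City → Balance does not hold.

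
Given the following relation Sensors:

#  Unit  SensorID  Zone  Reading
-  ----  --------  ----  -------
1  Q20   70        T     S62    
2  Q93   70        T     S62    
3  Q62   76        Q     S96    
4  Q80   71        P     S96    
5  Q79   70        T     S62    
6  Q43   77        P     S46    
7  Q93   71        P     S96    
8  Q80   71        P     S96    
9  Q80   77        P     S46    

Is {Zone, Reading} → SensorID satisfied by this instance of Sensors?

(Zone=T, Reading=S62): rows 1, 2, 5 → SensorID = 70, 70, 70 ✓
(Zone=Q, Reading=S96): row 3 → SensorID = 76 ✓
(Zone=P, Reading=S96): rows 4, 7, 8 → SensorID = 71, 71, 71 ✓
(Zone=P, Reading=S46): rows 6, 9 → SensorID = 77, 77 ✓
Every {Zone, Reading} value is associated with a single SensorID value, so {Zone, Reading} → SensorID holds.

Yes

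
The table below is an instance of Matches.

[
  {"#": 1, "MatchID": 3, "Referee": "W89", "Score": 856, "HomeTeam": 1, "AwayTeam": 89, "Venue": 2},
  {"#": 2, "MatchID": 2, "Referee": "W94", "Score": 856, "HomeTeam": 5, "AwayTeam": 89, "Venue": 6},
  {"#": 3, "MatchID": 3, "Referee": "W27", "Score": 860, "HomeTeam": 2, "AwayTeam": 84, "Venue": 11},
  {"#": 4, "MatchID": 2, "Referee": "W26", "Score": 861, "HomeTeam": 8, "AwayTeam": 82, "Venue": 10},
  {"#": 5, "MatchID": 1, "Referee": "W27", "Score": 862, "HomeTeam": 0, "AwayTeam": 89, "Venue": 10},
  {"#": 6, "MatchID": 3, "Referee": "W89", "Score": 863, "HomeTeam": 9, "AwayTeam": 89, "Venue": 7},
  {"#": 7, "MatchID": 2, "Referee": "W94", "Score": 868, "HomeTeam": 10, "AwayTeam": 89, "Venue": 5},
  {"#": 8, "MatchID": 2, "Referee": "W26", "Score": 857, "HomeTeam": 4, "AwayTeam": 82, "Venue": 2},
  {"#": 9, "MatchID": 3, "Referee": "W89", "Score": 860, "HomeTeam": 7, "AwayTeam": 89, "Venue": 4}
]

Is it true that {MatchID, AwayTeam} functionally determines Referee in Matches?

(MatchID=3, AwayTeam=89): rows 1, 6, 9 → Referee = W89, W89, W89 ✓
(MatchID=2, AwayTeam=89): rows 2, 7 → Referee = W94, W94 ✓
(MatchID=3, AwayTeam=84): row 3 → Referee = W27 ✓
(MatchID=2, AwayTeam=82): rows 4, 8 → Referee = W26, W26 ✓
(MatchID=1, AwayTeam=89): row 5 → Referee = W27 ✓
Every {MatchID, AwayTeam} value is associated with a single Referee value, so {MatchID, AwayTeam} -> Referee holds.

Yes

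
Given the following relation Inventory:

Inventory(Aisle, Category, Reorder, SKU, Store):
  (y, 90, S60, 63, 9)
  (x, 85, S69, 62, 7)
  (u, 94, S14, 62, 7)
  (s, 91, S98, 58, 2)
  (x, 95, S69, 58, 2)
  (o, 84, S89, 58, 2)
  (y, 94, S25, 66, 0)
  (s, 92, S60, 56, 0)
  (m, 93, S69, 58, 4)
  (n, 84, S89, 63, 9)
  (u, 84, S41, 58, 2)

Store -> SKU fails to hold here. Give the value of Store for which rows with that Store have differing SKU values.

0

Store=9: 2 rows → SKU = 63, 63 ✓
Store=7: 2 rows → SKU = 62, 62 ✓
Store=2: 4 rows → SKU = 58, 58, 58, 58 ✓
Store=0: 2 rows → SKU takes values {66, 56} — violation
Store=4: 1 row → SKU = 58 ✓
The only Store value with inconsistent SKU is Store=0.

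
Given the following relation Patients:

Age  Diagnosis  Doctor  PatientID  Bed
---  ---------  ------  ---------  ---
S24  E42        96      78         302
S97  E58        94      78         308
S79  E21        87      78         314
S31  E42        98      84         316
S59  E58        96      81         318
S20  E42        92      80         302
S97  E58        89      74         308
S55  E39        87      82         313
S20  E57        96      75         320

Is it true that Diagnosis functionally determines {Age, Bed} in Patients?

No

Diagnosis=E42: 3 rows → {Age,Bed} takes values {(S24, 302), (S31, 316), (S20, 302)} — violation
Diagnosis=E58: 3 rows → {Age,Bed} takes values {(S97, 308), (S59, 318)} — violation
Diagnosis=E21: 1 row → {Age,Bed} = (S79, 314) ✓
Diagnosis=E39: 1 row → {Age,Bed} = (S55, 313) ✓
Diagnosis=E57: 1 row → {Age,Bed} = (S20, 320) ✓
Two rows agree on Diagnosis but differ on {Age, Bed}, so Diagnosis → {Age, Bed} does not hold.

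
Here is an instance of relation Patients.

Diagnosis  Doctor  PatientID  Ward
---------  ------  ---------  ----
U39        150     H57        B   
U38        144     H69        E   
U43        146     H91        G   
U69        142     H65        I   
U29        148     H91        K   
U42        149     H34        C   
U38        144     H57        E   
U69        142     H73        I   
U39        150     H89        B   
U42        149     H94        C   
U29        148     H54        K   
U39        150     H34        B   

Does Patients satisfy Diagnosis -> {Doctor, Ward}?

Diagnosis=U39: 3 rows → {Doctor,Ward} = (150, B), (150, B), (150, B) ✓
Diagnosis=U38: 2 rows → {Doctor,Ward} = (144, E), (144, E) ✓
Diagnosis=U43: 1 row → {Doctor,Ward} = (146, G) ✓
Diagnosis=U69: 2 rows → {Doctor,Ward} = (142, I), (142, I) ✓
Diagnosis=U29: 2 rows → {Doctor,Ward} = (148, K), (148, K) ✓
Diagnosis=U42: 2 rows → {Doctor,Ward} = (149, C), (149, C) ✓
Every Diagnosis value is associated with a single {Doctor, Ward} value, so Diagnosis -> {Doctor, Ward} holds.

Yes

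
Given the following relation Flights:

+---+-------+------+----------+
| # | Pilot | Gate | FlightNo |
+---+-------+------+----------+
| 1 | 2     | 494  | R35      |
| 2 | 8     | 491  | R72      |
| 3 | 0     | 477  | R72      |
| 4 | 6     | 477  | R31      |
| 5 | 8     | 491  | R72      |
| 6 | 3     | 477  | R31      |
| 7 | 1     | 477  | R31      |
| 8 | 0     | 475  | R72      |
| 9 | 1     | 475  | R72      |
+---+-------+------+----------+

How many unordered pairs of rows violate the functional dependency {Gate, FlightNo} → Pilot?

(Gate=491, FlightNo=R72): all 2 rows agree on Pilot — 0 pairs.
(Gate=477, FlightNo=R31): violating pairs (4,6), (4,7), (6,7) — 3 pairs.
(Gate=475, FlightNo=R72): violating pairs (8,9) — 1 pair.

4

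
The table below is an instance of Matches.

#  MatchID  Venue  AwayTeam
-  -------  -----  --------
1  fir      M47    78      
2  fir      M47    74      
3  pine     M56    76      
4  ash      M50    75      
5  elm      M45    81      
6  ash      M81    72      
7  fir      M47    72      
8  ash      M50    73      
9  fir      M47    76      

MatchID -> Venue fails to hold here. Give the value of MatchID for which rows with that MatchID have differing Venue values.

MatchID=fir: rows 1, 2, 7, 9 → Venue = M47, M47, M47, M47 ✓
MatchID=pine: row 3 → Venue = M56 ✓
MatchID=ash: rows 4, 6, 8 → Venue takes values {M50, M81} — violation
MatchID=elm: row 5 → Venue = M45 ✓
The only MatchID value with inconsistent Venue is MatchID=ash.

ash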